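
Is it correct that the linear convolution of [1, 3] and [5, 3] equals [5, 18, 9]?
Recompute linear convolution of [1, 3] and [5, 3]: y[0] = 1×5 = 5; y[1] = 1×3 + 3×5 = 18; y[2] = 3×3 = 9 → [5, 18, 9]. Given [5, 18, 9] matches, so answer: Yes

Yes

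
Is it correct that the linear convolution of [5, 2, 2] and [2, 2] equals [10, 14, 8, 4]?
Recompute linear convolution of [5, 2, 2] and [2, 2]: y[0] = 5×2 = 10; y[1] = 5×2 + 2×2 = 14; y[2] = 2×2 + 2×2 = 8; y[3] = 2×2 = 4 → [10, 14, 8, 4]. Given [10, 14, 8, 4] matches, so answer: Yes

Yes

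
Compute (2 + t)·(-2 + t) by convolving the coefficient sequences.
Ascending coefficients: a = [2, 1], b = [-2, 1]. c[0] = 2×-2 = -4; c[1] = 2×1 + 1×-2 = 0; c[2] = 1×1 = 1. Result coefficients: [-4, 0, 1] → -4 + t^2

-4 + t^2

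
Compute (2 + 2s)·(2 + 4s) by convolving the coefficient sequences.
Ascending coefficients: a = [2, 2], b = [2, 4]. c[0] = 2×2 = 4; c[1] = 2×4 + 2×2 = 12; c[2] = 2×4 = 8. Result coefficients: [4, 12, 8] → 4 + 12s + 8s^2

4 + 12s + 8s^2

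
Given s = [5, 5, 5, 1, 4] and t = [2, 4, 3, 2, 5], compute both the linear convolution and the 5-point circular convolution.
Linear: y_lin[0] = 5×2 = 10; y_lin[1] = 5×4 + 5×2 = 30; y_lin[2] = 5×3 + 5×4 + 5×2 = 45; y_lin[3] = 5×2 + 5×3 + 5×4 + 1×2 = 47; y_lin[4] = 5×5 + 5×2 + 5×3 + 1×4 + 4×2 = 62; y_lin[5] = 5×5 + 5×2 + 1×3 + 4×4 = 54; y_lin[6] = 5×5 + 1×2 + 4×3 = 39; y_lin[7] = 1×5 + 4×2 = 13; y_lin[8] = 4×5 = 20 → [10, 30, 45, 47, 62, 54, 39, 13, 20]. Circular (length 5): y[0] = 5×2 + 5×5 + 5×2 + 1×3 + 4×4 = 64; y[1] = 5×4 + 5×2 + 5×5 + 1×2 + 4×3 = 69; y[2] = 5×3 + 5×4 + 5×2 + 1×5 + 4×2 = 58; y[3] = 5×2 + 5×3 + 5×4 + 1×2 + 4×5 = 67; y[4] = 5×5 + 5×2 + 5×3 + 1×4 + 4×2 = 62 → [64, 69, 58, 67, 62]

Linear: [10, 30, 45, 47, 62, 54, 39, 13, 20], Circular: [64, 69, 58, 67, 62]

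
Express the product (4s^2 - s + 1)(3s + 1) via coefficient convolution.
Ascending coefficients: a = [1, -1, 4], b = [1, 3]. c[0] = 1×1 = 1; c[1] = 1×3 + -1×1 = 2; c[2] = -1×3 + 4×1 = 1; c[3] = 4×3 = 12. Result coefficients: [1, 2, 1, 12] → 12s^3 + s^2 + 2s + 1

12s^3 + s^2 + 2s + 1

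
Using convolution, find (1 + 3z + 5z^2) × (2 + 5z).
Ascending coefficients: a = [1, 3, 5], b = [2, 5]. c[0] = 1×2 = 2; c[1] = 1×5 + 3×2 = 11; c[2] = 3×5 + 5×2 = 25; c[3] = 5×5 = 25. Result coefficients: [2, 11, 25, 25] → 2 + 11z + 25z^2 + 25z^3

2 + 11z + 25z^2 + 25z^3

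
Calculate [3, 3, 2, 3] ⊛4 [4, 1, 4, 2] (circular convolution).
Use y[k] = Σ_j f[j]·g[(k-j) mod 4]. y[0] = 3×4 + 3×2 + 2×4 + 3×1 = 29; y[1] = 3×1 + 3×4 + 2×2 + 3×4 = 31; y[2] = 3×4 + 3×1 + 2×4 + 3×2 = 29; y[3] = 3×2 + 3×4 + 2×1 + 3×4 = 32. Result: [29, 31, 29, 32]

[29, 31, 29, 32]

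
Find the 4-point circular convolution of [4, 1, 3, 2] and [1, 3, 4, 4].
Use y[k] = Σ_j a[j]·b[(k-j) mod 4]. y[0] = 4×1 + 1×4 + 3×4 + 2×3 = 26; y[1] = 4×3 + 1×1 + 3×4 + 2×4 = 33; y[2] = 4×4 + 1×3 + 3×1 + 2×4 = 30; y[3] = 4×4 + 1×4 + 3×3 + 2×1 = 31. Result: [26, 33, 30, 31]

[26, 33, 30, 31]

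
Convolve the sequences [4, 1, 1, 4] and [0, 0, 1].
y[0] = 4×0 = 0; y[1] = 4×0 + 1×0 = 0; y[2] = 4×1 + 1×0 + 1×0 = 4; y[3] = 1×1 + 1×0 + 4×0 = 1; y[4] = 1×1 + 4×0 = 1; y[5] = 4×1 = 4

[0, 0, 4, 1, 1, 4]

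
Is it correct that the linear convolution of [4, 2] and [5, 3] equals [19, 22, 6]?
Recompute linear convolution of [4, 2] and [5, 3]: y[0] = 4×5 = 20; y[1] = 4×3 + 2×5 = 22; y[2] = 2×3 = 6 → [20, 22, 6]. Compare to given [19, 22, 6]: they differ at index 0: given 19, correct 20, so answer: No

No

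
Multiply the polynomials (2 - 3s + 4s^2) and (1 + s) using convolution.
Ascending coefficients: a = [2, -3, 4], b = [1, 1]. c[0] = 2×1 = 2; c[1] = 2×1 + -3×1 = -1; c[2] = -3×1 + 4×1 = 1; c[3] = 4×1 = 4. Result coefficients: [2, -1, 1, 4] → 2 - s + s^2 + 4s^3

2 - s + s^2 + 4s^3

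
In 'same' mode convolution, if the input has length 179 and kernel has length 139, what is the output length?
'Same' mode returns an output with the same length as the input: 179

179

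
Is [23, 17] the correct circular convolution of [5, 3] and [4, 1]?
Recompute circular convolution of [5, 3] and [4, 1]: y[0] = 5×4 + 3×1 = 23; y[1] = 5×1 + 3×4 = 17 → [23, 17]. Given [23, 17] matches, so answer: Yes

Yes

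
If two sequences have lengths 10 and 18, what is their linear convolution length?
Linear/full convolution length: m + n - 1 = 10 + 18 - 1 = 27

27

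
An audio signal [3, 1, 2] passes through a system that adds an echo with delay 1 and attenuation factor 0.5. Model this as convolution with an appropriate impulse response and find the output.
Direct-path + delayed-attenuated-path model → impulse response h = [1, 0.5] (1 at lag 0, 0.5 at lag 1). Output y[n] = x[n] + 0.5·x[n - 1] (with x[n] = 0 outside 0..2): y[0] = 3 + 0.5×0 = 3; y[1] = 1 + 0.5×3 = 2.5; y[2] = 2 + 0.5×1 = 2.5; y[3] = 0 + 0.5×2 = 1.0. So y = [3, 2.5, 2.5, 1.0]

[3, 2.5, 2.5, 1.0]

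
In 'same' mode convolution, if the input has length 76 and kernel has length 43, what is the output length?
'Same' mode returns an output with the same length as the input: 76

76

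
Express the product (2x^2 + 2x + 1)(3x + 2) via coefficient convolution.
Ascending coefficients: a = [1, 2, 2], b = [2, 3]. c[0] = 1×2 = 2; c[1] = 1×3 + 2×2 = 7; c[2] = 2×3 + 2×2 = 10; c[3] = 2×3 = 6. Result coefficients: [2, 7, 10, 6] → 6x^3 + 10x^2 + 7x + 2

6x^3 + 10x^2 + 7x + 2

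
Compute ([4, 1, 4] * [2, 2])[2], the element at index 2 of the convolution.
Use y[k] = Σ_i a[i]·b[k-i] at k=2. y[2] = 1×2 + 4×2 = 10

10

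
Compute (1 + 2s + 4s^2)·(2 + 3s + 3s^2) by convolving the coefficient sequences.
Ascending coefficients: a = [1, 2, 4], b = [2, 3, 3]. c[0] = 1×2 = 2; c[1] = 1×3 + 2×2 = 7; c[2] = 1×3 + 2×3 + 4×2 = 17; c[3] = 2×3 + 4×3 = 18; c[4] = 4×3 = 12. Result coefficients: [2, 7, 17, 18, 12] → 2 + 7s + 17s^2 + 18s^3 + 12s^4

2 + 7s + 17s^2 + 18s^3 + 12s^4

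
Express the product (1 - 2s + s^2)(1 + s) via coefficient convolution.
Ascending coefficients: a = [1, -2, 1], b = [1, 1]. c[0] = 1×1 = 1; c[1] = 1×1 + -2×1 = -1; c[2] = -2×1 + 1×1 = -1; c[3] = 1×1 = 1. Result coefficients: [1, -1, -1, 1] → 1 - s - s^2 + s^3

1 - s - s^2 + s^3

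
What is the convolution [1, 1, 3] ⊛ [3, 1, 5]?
y[0] = 1×3 = 3; y[1] = 1×1 + 1×3 = 4; y[2] = 1×5 + 1×1 + 3×3 = 15; y[3] = 1×5 + 3×1 = 8; y[4] = 3×5 = 15

[3, 4, 15, 8, 15]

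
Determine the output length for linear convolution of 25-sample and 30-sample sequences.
Linear/full convolution length: m + n - 1 = 25 + 30 - 1 = 54

54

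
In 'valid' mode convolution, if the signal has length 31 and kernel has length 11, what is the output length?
'Valid' mode counts only positions where the kernel fully overlaps the signal: m - n + 1 = 31 - 11 + 1 = 21

21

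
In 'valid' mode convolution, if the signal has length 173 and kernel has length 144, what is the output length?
'Valid' mode counts only positions where the kernel fully overlaps the signal: m - n + 1 = 173 - 144 + 1 = 30

30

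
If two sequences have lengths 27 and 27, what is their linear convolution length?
Linear/full convolution length: m + n - 1 = 27 + 27 - 1 = 53

53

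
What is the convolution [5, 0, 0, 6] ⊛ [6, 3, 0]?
y[0] = 5×6 = 30; y[1] = 5×3 + 0×6 = 15; y[2] = 5×0 + 0×3 + 0×6 = 0; y[3] = 0×0 + 0×3 + 6×6 = 36; y[4] = 0×0 + 6×3 = 18; y[5] = 6×0 = 0

[30, 15, 0, 36, 18, 0]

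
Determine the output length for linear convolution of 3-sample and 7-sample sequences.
Linear/full convolution length: m + n - 1 = 3 + 7 - 1 = 9

9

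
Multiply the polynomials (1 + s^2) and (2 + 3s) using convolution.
Ascending coefficients: a = [1, 0, 1], b = [2, 3]. c[0] = 1×2 = 2; c[1] = 1×3 + 0×2 = 3; c[2] = 0×3 + 1×2 = 2; c[3] = 1×3 = 3. Result coefficients: [2, 3, 2, 3] → 2 + 3s + 2s^2 + 3s^3

2 + 3s + 2s^2 + 3s^3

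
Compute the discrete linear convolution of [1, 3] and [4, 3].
y[0] = 1×4 = 4; y[1] = 1×3 + 3×4 = 15; y[2] = 3×3 = 9

[4, 15, 9]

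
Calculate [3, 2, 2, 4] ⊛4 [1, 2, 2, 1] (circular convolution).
Use y[k] = Σ_j x[j]·h[(k-j) mod 4]. y[0] = 3×1 + 2×1 + 2×2 + 4×2 = 17; y[1] = 3×2 + 2×1 + 2×1 + 4×2 = 18; y[2] = 3×2 + 2×2 + 2×1 + 4×1 = 16; y[3] = 3×1 + 2×2 + 2×2 + 4×1 = 15. Result: [17, 18, 16, 15]

[17, 18, 16, 15]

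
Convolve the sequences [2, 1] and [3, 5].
y[0] = 2×3 = 6; y[1] = 2×5 + 1×3 = 13; y[2] = 1×5 = 5

[6, 13, 5]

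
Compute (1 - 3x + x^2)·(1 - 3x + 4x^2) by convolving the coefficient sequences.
Ascending coefficients: a = [1, -3, 1], b = [1, -3, 4]. c[0] = 1×1 = 1; c[1] = 1×-3 + -3×1 = -6; c[2] = 1×4 + -3×-3 + 1×1 = 14; c[3] = -3×4 + 1×-3 = -15; c[4] = 1×4 = 4. Result coefficients: [1, -6, 14, -15, 4] → 1 - 6x + 14x^2 - 15x^3 + 4x^4

1 - 6x + 14x^2 - 15x^3 + 4x^4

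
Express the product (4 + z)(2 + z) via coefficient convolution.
Ascending coefficients: a = [4, 1], b = [2, 1]. c[0] = 4×2 = 8; c[1] = 4×1 + 1×2 = 6; c[2] = 1×1 = 1. Result coefficients: [8, 6, 1] → 8 + 6z + z^2

8 + 6z + z^2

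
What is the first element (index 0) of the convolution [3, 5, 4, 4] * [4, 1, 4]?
Use y[k] = Σ_i a[i]·b[k-i] at k=0. y[0] = 3×4 = 12

12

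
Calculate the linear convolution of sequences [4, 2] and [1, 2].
y[0] = 4×1 = 4; y[1] = 4×2 + 2×1 = 10; y[2] = 2×2 = 4

[4, 10, 4]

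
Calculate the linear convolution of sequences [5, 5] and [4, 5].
y[0] = 5×4 = 20; y[1] = 5×5 + 5×4 = 45; y[2] = 5×5 = 25

[20, 45, 25]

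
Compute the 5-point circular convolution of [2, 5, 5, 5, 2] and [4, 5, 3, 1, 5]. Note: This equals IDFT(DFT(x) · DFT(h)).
Either evaluate y[k] = Σ_j x[j]·h[(k-j) mod 5] directly, or use IDFT(DFT(x) · DFT(h)). y[0] = 2×4 + 5×5 + 5×1 + 5×3 + 2×5 = 63; y[1] = 2×5 + 5×4 + 5×5 + 5×1 + 2×3 = 66; y[2] = 2×3 + 5×5 + 5×4 + 5×5 + 2×1 = 78; y[3] = 2×1 + 5×3 + 5×5 + 5×4 + 2×5 = 72; y[4] = 2×5 + 5×1 + 5×3 + 5×5 + 2×4 = 63. Result: [63, 66, 78, 72, 63]

[63, 66, 78, 72, 63]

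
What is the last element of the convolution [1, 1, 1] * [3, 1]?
Use y[k] = Σ_i a[i]·b[k-i] at k=3. y[3] = 1×1 = 1

1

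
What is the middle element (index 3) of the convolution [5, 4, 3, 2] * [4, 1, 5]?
Use y[k] = Σ_i a[i]·b[k-i] at k=3. y[3] = 4×5 + 3×1 + 2×4 = 31

31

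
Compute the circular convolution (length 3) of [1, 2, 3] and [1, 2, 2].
Use y[k] = Σ_j u[j]·v[(k-j) mod 3]. y[0] = 1×1 + 2×2 + 3×2 = 11; y[1] = 1×2 + 2×1 + 3×2 = 10; y[2] = 1×2 + 2×2 + 3×1 = 9. Result: [11, 10, 9]

[11, 10, 9]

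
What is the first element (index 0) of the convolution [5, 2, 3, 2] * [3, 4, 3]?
Use y[k] = Σ_i a[i]·b[k-i] at k=0. y[0] = 5×3 = 15

15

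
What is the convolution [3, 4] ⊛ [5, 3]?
y[0] = 3×5 = 15; y[1] = 3×3 + 4×5 = 29; y[2] = 4×3 = 12

[15, 29, 12]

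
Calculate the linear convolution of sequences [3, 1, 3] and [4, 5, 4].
y[0] = 3×4 = 12; y[1] = 3×5 + 1×4 = 19; y[2] = 3×4 + 1×5 + 3×4 = 29; y[3] = 1×4 + 3×5 = 19; y[4] = 3×4 = 12

[12, 19, 29, 19, 12]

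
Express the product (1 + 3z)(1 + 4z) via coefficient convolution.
Ascending coefficients: a = [1, 3], b = [1, 4]. c[0] = 1×1 = 1; c[1] = 1×4 + 3×1 = 7; c[2] = 3×4 = 12. Result coefficients: [1, 7, 12] → 1 + 7z + 12z^2

1 + 7z + 12z^2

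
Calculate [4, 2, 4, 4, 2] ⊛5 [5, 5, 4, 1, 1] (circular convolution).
Use y[k] = Σ_j f[j]·g[(k-j) mod 5]. y[0] = 4×5 + 2×1 + 4×1 + 4×4 + 2×5 = 52; y[1] = 4×5 + 2×5 + 4×1 + 4×1 + 2×4 = 46; y[2] = 4×4 + 2×5 + 4×5 + 4×1 + 2×1 = 52; y[3] = 4×1 + 2×4 + 4×5 + 4×5 + 2×1 = 54; y[4] = 4×1 + 2×1 + 4×4 + 4×5 + 2×5 = 52. Result: [52, 46, 52, 54, 52]

[52, 46, 52, 54, 52]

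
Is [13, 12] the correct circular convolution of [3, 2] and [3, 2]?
Recompute circular convolution of [3, 2] and [3, 2]: y[0] = 3×3 + 2×2 = 13; y[1] = 3×2 + 2×3 = 12 → [13, 12]. Given [13, 12] matches, so answer: Yes

Yes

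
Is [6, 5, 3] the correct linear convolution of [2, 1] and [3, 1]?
Recompute linear convolution of [2, 1] and [3, 1]: y[0] = 2×3 = 6; y[1] = 2×1 + 1×3 = 5; y[2] = 1×1 = 1 → [6, 5, 1]. Compare to given [6, 5, 3]: they differ at index 2: given 3, correct 1, so answer: No

No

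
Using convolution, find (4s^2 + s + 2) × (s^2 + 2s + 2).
Ascending coefficients: a = [2, 1, 4], b = [2, 2, 1]. c[0] = 2×2 = 4; c[1] = 2×2 + 1×2 = 6; c[2] = 2×1 + 1×2 + 4×2 = 12; c[3] = 1×1 + 4×2 = 9; c[4] = 4×1 = 4. Result coefficients: [4, 6, 12, 9, 4] → 4s^4 + 9s^3 + 12s^2 + 6s + 4

4s^4 + 9s^3 + 12s^2 + 6s + 4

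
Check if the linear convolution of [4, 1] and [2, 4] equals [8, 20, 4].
Recompute linear convolution of [4, 1] and [2, 4]: y[0] = 4×2 = 8; y[1] = 4×4 + 1×2 = 18; y[2] = 1×4 = 4 → [8, 18, 4]. Compare to given [8, 20, 4]: they differ at index 1: given 20, correct 18, so answer: No

No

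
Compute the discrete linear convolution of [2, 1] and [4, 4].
y[0] = 2×4 = 8; y[1] = 2×4 + 1×4 = 12; y[2] = 1×4 = 4

[8, 12, 4]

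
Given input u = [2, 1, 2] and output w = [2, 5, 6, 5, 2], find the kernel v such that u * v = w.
Output length 5 = len(u) + len(v) - 1 ⇒ len(v) = 3. Solve v forward using v[k] = (w[k] - Σ_{i≥1} u[i]·v[k-i]) / u[0]: v[0] = w[0] / u[0] = 2 / 2 = 1; v[1] = (w[1] - 1×1) / u[0] = (5 - 1×1) / 2 = 2; v[2] = (w[2] - 1×2 - 2×1) / u[0] = (6 - 1×2 - 2×1) / 2 = 1. So v = [1, 2, 1]. Forward-check [2, 1, 2] * [1, 2, 1]: w[0] = 2×1 = 2; w[1] = 2×2 + 1×1 = 5; w[2] = 2×1 + 1×2 + 2×1 = 6; w[3] = 1×1 + 2×2 = 5; w[4] = 2×1 = 2 → [2, 5, 6, 5, 2] ✓

[1, 2, 1]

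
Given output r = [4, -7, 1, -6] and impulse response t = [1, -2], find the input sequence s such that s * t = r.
Deconvolve r=[4, -7, 1, -6] by t=[1, -2]. Since t[0]=1, solve forward: s[0] = r[0] / 1 = 4; s[1] = (r[1] - 4×-2) / 1 = 1; s[2] = (r[2] - 1×-2) / 1 = 3. So s = [4, 1, 3]. Check by forward convolution: r[0] = 4×1 = 4; r[1] = 4×-2 + 1×1 = -7; r[2] = 1×-2 + 3×1 = 1; r[3] = 3×-2 = -6

[4, 1, 3]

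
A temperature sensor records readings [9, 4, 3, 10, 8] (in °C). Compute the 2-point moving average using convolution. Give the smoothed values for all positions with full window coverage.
2-point moving average kernel = [1, 1]. Apply in 'valid' mode (full window coverage): avg[0] = (9 + 4) / 2 = 6.5; avg[1] = (4 + 3) / 2 = 3.5; avg[2] = (3 + 10) / 2 = 6.5; avg[3] = (10 + 8) / 2 = 9.0. Smoothed values: [6.5, 3.5, 6.5, 9.0]

[6.5, 3.5, 6.5, 9.0]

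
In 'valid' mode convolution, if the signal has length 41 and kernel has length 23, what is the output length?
'Valid' mode counts only positions where the kernel fully overlaps the signal: m - n + 1 = 41 - 23 + 1 = 19

19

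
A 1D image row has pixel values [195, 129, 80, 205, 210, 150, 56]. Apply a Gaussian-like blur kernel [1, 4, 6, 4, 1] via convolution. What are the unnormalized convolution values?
Convolve image row [195, 129, 80, 205, 210, 150, 56] with kernel [1, 4, 6, 4, 1]: y[0] = 195×1 = 195; y[1] = 195×4 + 129×1 = 909; y[2] = 195×6 + 129×4 + 80×1 = 1766; y[3] = 195×4 + 129×6 + 80×4 + 205×1 = 2079; y[4] = 195×1 + 129×4 + 80×6 + 205×4 + 210×1 = 2221; y[5] = 129×1 + 80×4 + 205×6 + 210×4 + 150×1 = 2669; y[6] = 80×1 + 205×4 + 210×6 + 150×4 + 56×1 = 2816; y[7] = 205×1 + 210×4 + 150×6 + 56×4 = 2169; y[8] = 210×1 + 150×4 + 56×6 = 1146; y[9] = 150×1 + 56×4 = 374; y[10] = 56×1 = 56 → [195, 909, 1766, 2079, 2221, 2669, 2816, 2169, 1146, 374, 56]. Normalization factor = sum(kernel) = 16.

[195, 909, 1766, 2079, 2221, 2669, 2816, 2169, 1146, 374, 56]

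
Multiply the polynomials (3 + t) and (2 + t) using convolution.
Ascending coefficients: a = [3, 1], b = [2, 1]. c[0] = 3×2 = 6; c[1] = 3×1 + 1×2 = 5; c[2] = 1×1 = 1. Result coefficients: [6, 5, 1] → 6 + 5t + t^2

6 + 5t + t^2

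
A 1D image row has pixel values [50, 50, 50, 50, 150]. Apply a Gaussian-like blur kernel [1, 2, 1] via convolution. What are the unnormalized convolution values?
Convolve image row [50, 50, 50, 50, 150] with kernel [1, 2, 1]: y[0] = 50×1 = 50; y[1] = 50×2 + 50×1 = 150; y[2] = 50×1 + 50×2 + 50×1 = 200; y[3] = 50×1 + 50×2 + 50×1 = 200; y[4] = 50×1 + 50×2 + 150×1 = 300; y[5] = 50×1 + 150×2 = 350; y[6] = 150×1 = 150 → [50, 150, 200, 200, 300, 350, 150]. Normalization factor = sum(kernel) = 4.

[50, 150, 200, 200, 300, 350, 150]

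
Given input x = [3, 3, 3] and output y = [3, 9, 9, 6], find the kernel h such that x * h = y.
Output length 4 = len(x) + len(h) - 1 ⇒ len(h) = 2. Solve h forward using h[k] = (y[k] - Σ_{i≥1} x[i]·h[k-i]) / x[0]: h[0] = y[0] / x[0] = 3 / 3 = 1; h[1] = (y[1] - 3×1) / x[0] = (9 - 3×1) / 3 = 2. So h = [1, 2]. Forward-check [3, 3, 3] * [1, 2]: y[0] = 3×1 = 3; y[1] = 3×2 + 3×1 = 9; y[2] = 3×2 + 3×1 = 9; y[3] = 3×2 = 6 → [3, 9, 9, 6] ✓

[1, 2]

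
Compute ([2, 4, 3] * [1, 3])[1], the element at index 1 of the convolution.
Use y[k] = Σ_i a[i]·b[k-i] at k=1. y[1] = 2×3 + 4×1 = 10

10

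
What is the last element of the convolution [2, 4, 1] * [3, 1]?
Use y[k] = Σ_i a[i]·b[k-i] at k=3. y[3] = 1×1 = 1

1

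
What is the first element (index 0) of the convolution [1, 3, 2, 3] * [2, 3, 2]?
Use y[k] = Σ_i a[i]·b[k-i] at k=0. y[0] = 1×2 = 2

2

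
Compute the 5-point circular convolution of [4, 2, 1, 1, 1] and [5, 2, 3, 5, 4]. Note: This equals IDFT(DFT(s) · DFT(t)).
Either evaluate y[k] = Σ_j s[j]·t[(k-j) mod 5] directly, or use IDFT(DFT(s) · DFT(t)). y[0] = 4×5 + 2×4 + 1×5 + 1×3 + 1×2 = 38; y[1] = 4×2 + 2×5 + 1×4 + 1×5 + 1×3 = 30; y[2] = 4×3 + 2×2 + 1×5 + 1×4 + 1×5 = 30; y[3] = 4×5 + 2×3 + 1×2 + 1×5 + 1×4 = 37; y[4] = 4×4 + 2×5 + 1×3 + 1×2 + 1×5 = 36. Result: [38, 30, 30, 37, 36]

[38, 30, 30, 37, 36]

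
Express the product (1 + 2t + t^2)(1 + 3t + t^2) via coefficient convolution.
Ascending coefficients: a = [1, 2, 1], b = [1, 3, 1]. c[0] = 1×1 = 1; c[1] = 1×3 + 2×1 = 5; c[2] = 1×1 + 2×3 + 1×1 = 8; c[3] = 2×1 + 1×3 = 5; c[4] = 1×1 = 1. Result coefficients: [1, 5, 8, 5, 1] → 1 + 5t + 8t^2 + 5t^3 + t^4

1 + 5t + 8t^2 + 5t^3 + t^4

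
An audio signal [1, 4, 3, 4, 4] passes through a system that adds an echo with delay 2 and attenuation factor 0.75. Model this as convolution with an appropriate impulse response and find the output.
Direct-path + delayed-attenuated-path model → impulse response h = [1, 0, 0.75] (1 at lag 0, 0.75 at lag 2). Output y[n] = x[n] + 0.75·x[n - 2] (with x[n] = 0 outside 0..4): y[0] = 1 + 0.75×0 = 1; y[1] = 4 + 0.75×0 = 4; y[2] = 3 + 0.75×1 = 3.75; y[3] = 4 + 0.75×4 = 7.0; y[4] = 4 + 0.75×3 = 6.25; y[5] = 0 + 0.75×4 = 3.0; y[6] = 0 + 0.75×4 = 3.0. So y = [1, 4, 3.75, 7.0, 6.25, 3.0, 3.0]

[1, 4, 3.75, 7.0, 6.25, 3.0, 3.0]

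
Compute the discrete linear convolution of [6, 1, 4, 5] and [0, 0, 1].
y[0] = 6×0 = 0; y[1] = 6×0 + 1×0 = 0; y[2] = 6×1 + 1×0 + 4×0 = 6; y[3] = 1×1 + 4×0 + 5×0 = 1; y[4] = 4×1 + 5×0 = 4; y[5] = 5×1 = 5

[0, 0, 6, 1, 4, 5]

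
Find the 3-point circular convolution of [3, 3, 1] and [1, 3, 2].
Use y[k] = Σ_j s[j]·t[(k-j) mod 3]. y[0] = 3×1 + 3×2 + 1×3 = 12; y[1] = 3×3 + 3×1 + 1×2 = 14; y[2] = 3×2 + 3×3 + 1×1 = 16. Result: [12, 14, 16]

[12, 14, 16]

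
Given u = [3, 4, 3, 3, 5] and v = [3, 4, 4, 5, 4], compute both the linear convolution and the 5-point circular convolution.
Linear: y_lin[0] = 3×3 = 9; y_lin[1] = 3×4 + 4×3 = 24; y_lin[2] = 3×4 + 4×4 + 3×3 = 37; y_lin[3] = 3×5 + 4×4 + 3×4 + 3×3 = 52; y_lin[4] = 3×4 + 4×5 + 3×4 + 3×4 + 5×3 = 71; y_lin[5] = 4×4 + 3×5 + 3×4 + 5×4 = 63; y_lin[6] = 3×4 + 3×5 + 5×4 = 47; y_lin[7] = 3×4 + 5×5 = 37; y_lin[8] = 5×4 = 20 → [9, 24, 37, 52, 71, 63, 47, 37, 20]. Circular (length 5): y[0] = 3×3 + 4×4 + 3×5 + 3×4 + 5×4 = 72; y[1] = 3×4 + 4×3 + 3×4 + 3×5 + 5×4 = 71; y[2] = 3×4 + 4×4 + 3×3 + 3×4 + 5×5 = 74; y[3] = 3×5 + 4×4 + 3×4 + 3×3 + 5×4 = 72; y[4] = 3×4 + 4×5 + 3×4 + 3×4 + 5×3 = 71 → [72, 71, 74, 72, 71]

Linear: [9, 24, 37, 52, 71, 63, 47, 37, 20], Circular: [72, 71, 74, 72, 71]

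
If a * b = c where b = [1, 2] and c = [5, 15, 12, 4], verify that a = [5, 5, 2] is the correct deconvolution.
Forward-compute [5, 5, 2] * [1, 2]: c[0] = 5×1 = 5; c[1] = 5×2 + 5×1 = 15; c[2] = 5×2 + 2×1 = 12; c[3] = 2×2 = 4 → [5, 15, 12, 4]. Matches given c = [5, 15, 12, 4], so verified.

Verified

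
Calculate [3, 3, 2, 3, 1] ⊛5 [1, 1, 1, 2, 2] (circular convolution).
Use y[k] = Σ_j x[j]·h[(k-j) mod 5]. y[0] = 3×1 + 3×2 + 2×2 + 3×1 + 1×1 = 17; y[1] = 3×1 + 3×1 + 2×2 + 3×2 + 1×1 = 17; y[2] = 3×1 + 3×1 + 2×1 + 3×2 + 1×2 = 16; y[3] = 3×2 + 3×1 + 2×1 + 3×1 + 1×2 = 16; y[4] = 3×2 + 3×2 + 2×1 + 3×1 + 1×1 = 18. Result: [17, 17, 16, 16, 18]

[17, 17, 16, 16, 18]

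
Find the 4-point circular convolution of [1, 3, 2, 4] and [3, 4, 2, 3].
Use y[k] = Σ_j a[j]·b[(k-j) mod 4]. y[0] = 1×3 + 3×3 + 2×2 + 4×4 = 32; y[1] = 1×4 + 3×3 + 2×3 + 4×2 = 27; y[2] = 1×2 + 3×4 + 2×3 + 4×3 = 32; y[3] = 1×3 + 3×2 + 2×4 + 4×3 = 29. Result: [32, 27, 32, 29]

[32, 27, 32, 29]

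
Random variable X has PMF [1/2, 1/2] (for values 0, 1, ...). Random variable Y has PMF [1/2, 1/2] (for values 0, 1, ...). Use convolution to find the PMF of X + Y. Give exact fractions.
P(X+Y=k) = Σ_i P(X=i)·P(Y=k-i) — a convolution of [1/2, 1/2] and [1/2, 1/2]. P(X+Y=0) = (1/2)×(1/2) = 1/4; P(X+Y=1) = (1/2)×(1/2) + (1/2)×(1/2) = 1/4 + 1/4 = 1/2; P(X+Y=2) = (1/2)×(1/2) = 1/4. PMF: [1/4, 1/2, 1/4] (sums to 1 ✓)

[1/4, 1/2, 1/4]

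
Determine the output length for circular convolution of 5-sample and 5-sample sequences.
Circular convolution (zero-padding the shorter input) has length max(m, n) = max(5, 5) = 5

5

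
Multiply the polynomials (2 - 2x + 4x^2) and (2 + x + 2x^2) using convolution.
Ascending coefficients: a = [2, -2, 4], b = [2, 1, 2]. c[0] = 2×2 = 4; c[1] = 2×1 + -2×2 = -2; c[2] = 2×2 + -2×1 + 4×2 = 10; c[3] = -2×2 + 4×1 = 0; c[4] = 4×2 = 8. Result coefficients: [4, -2, 10, 0, 8] → 4 - 2x + 10x^2 + 8x^4

4 - 2x + 10x^2 + 8x^4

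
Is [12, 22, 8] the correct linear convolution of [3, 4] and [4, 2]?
Recompute linear convolution of [3, 4] and [4, 2]: y[0] = 3×4 = 12; y[1] = 3×2 + 4×4 = 22; y[2] = 4×2 = 8 → [12, 22, 8]. Given [12, 22, 8] matches, so answer: Yes

Yes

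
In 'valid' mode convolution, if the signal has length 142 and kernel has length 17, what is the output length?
'Valid' mode counts only positions where the kernel fully overlaps the signal: m - n + 1 = 142 - 17 + 1 = 126

126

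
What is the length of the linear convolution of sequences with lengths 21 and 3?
Linear/full convolution length: m + n - 1 = 21 + 3 - 1 = 23

23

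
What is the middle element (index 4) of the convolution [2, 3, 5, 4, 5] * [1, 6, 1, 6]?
Use y[k] = Σ_i a[i]·b[k-i] at k=4. y[4] = 3×6 + 5×1 + 4×6 + 5×1 = 52

52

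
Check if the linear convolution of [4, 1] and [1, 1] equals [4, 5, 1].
Recompute linear convolution of [4, 1] and [1, 1]: y[0] = 4×1 = 4; y[1] = 4×1 + 1×1 = 5; y[2] = 1×1 = 1 → [4, 5, 1]. Given [4, 5, 1] matches, so answer: Yes

Yes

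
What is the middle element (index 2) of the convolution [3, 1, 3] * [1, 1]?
Use y[k] = Σ_i a[i]·b[k-i] at k=2. y[2] = 1×1 + 3×1 = 4

4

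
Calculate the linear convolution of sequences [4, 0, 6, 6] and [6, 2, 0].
y[0] = 4×6 = 24; y[1] = 4×2 + 0×6 = 8; y[2] = 4×0 + 0×2 + 6×6 = 36; y[3] = 0×0 + 6×2 + 6×6 = 48; y[4] = 6×0 + 6×2 = 12; y[5] = 6×0 = 0

[24, 8, 36, 48, 12, 0]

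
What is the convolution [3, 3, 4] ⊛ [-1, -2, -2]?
y[0] = 3×-1 = -3; y[1] = 3×-2 + 3×-1 = -9; y[2] = 3×-2 + 3×-2 + 4×-1 = -16; y[3] = 3×-2 + 4×-2 = -14; y[4] = 4×-2 = -8

[-3, -9, -16, -14, -8]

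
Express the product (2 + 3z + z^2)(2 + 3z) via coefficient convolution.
Ascending coefficients: a = [2, 3, 1], b = [2, 3]. c[0] = 2×2 = 4; c[1] = 2×3 + 3×2 = 12; c[2] = 3×3 + 1×2 = 11; c[3] = 1×3 = 3. Result coefficients: [4, 12, 11, 3] → 4 + 12z + 11z^2 + 3z^3

4 + 12z + 11z^2 + 3z^3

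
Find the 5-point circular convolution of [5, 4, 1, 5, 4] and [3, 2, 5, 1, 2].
Use y[k] = Σ_j x[j]·h[(k-j) mod 5]. y[0] = 5×3 + 4×2 + 1×1 + 5×5 + 4×2 = 57; y[1] = 5×2 + 4×3 + 1×2 + 5×1 + 4×5 = 49; y[2] = 5×5 + 4×2 + 1×3 + 5×2 + 4×1 = 50; y[3] = 5×1 + 4×5 + 1×2 + 5×3 + 4×2 = 50; y[4] = 5×2 + 4×1 + 1×5 + 5×2 + 4×3 = 41. Result: [57, 49, 50, 50, 41]

[57, 49, 50, 50, 41]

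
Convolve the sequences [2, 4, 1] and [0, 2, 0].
y[0] = 2×0 = 0; y[1] = 2×2 + 4×0 = 4; y[2] = 2×0 + 4×2 + 1×0 = 8; y[3] = 4×0 + 1×2 = 2; y[4] = 1×0 = 0

[0, 4, 8, 2, 0]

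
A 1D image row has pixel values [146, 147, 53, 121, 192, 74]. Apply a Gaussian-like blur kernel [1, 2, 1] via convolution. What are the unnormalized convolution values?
Convolve image row [146, 147, 53, 121, 192, 74] with kernel [1, 2, 1]: y[0] = 146×1 = 146; y[1] = 146×2 + 147×1 = 439; y[2] = 146×1 + 147×2 + 53×1 = 493; y[3] = 147×1 + 53×2 + 121×1 = 374; y[4] = 53×1 + 121×2 + 192×1 = 487; y[5] = 121×1 + 192×2 + 74×1 = 579; y[6] = 192×1 + 74×2 = 340; y[7] = 74×1 = 74 → [146, 439, 493, 374, 487, 579, 340, 74]. Normalization factor = sum(kernel) = 4.

[146, 439, 493, 374, 487, 579, 340, 74]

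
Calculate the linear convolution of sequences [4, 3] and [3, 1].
y[0] = 4×3 = 12; y[1] = 4×1 + 3×3 = 13; y[2] = 3×1 = 3

[12, 13, 3]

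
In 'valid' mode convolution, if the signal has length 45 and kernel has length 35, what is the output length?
'Valid' mode counts only positions where the kernel fully overlaps the signal: m - n + 1 = 45 - 35 + 1 = 11

11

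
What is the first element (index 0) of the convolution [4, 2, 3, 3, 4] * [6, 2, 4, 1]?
Use y[k] = Σ_i a[i]·b[k-i] at k=0. y[0] = 4×6 = 24

24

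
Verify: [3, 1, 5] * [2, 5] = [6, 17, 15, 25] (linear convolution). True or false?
Recompute linear convolution of [3, 1, 5] and [2, 5]: y[0] = 3×2 = 6; y[1] = 3×5 + 1×2 = 17; y[2] = 1×5 + 5×2 = 15; y[3] = 5×5 = 25 → [6, 17, 15, 25]. Given [6, 17, 15, 25] matches, so answer: Yes

Yes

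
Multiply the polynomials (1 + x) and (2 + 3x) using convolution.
Ascending coefficients: a = [1, 1], b = [2, 3]. c[0] = 1×2 = 2; c[1] = 1×3 + 1×2 = 5; c[2] = 1×3 = 3. Result coefficients: [2, 5, 3] → 2 + 5x + 3x^2

2 + 5x + 3x^2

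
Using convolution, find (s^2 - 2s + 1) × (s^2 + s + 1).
Ascending coefficients: a = [1, -2, 1], b = [1, 1, 1]. c[0] = 1×1 = 1; c[1] = 1×1 + -2×1 = -1; c[2] = 1×1 + -2×1 + 1×1 = 0; c[3] = -2×1 + 1×1 = -1; c[4] = 1×1 = 1. Result coefficients: [1, -1, 0, -1, 1] → s^4 - s^3 - s + 1

s^4 - s^3 - s + 1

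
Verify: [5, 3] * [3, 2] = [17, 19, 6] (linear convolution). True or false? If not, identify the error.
Recompute linear convolution of [5, 3] and [3, 2]: y[0] = 5×3 = 15; y[1] = 5×2 + 3×3 = 19; y[2] = 3×2 = 6 → [15, 19, 6]. Compare to given [17, 19, 6]: they differ at index 0: given 17, correct 15, so answer: No

No. Error at index 0: given 17, correct 15.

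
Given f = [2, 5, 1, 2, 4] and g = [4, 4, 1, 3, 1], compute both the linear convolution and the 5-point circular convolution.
Linear: y_lin[0] = 2×4 = 8; y_lin[1] = 2×4 + 5×4 = 28; y_lin[2] = 2×1 + 5×4 + 1×4 = 26; y_lin[3] = 2×3 + 5×1 + 1×4 + 2×4 = 23; y_lin[4] = 2×1 + 5×3 + 1×1 + 2×4 + 4×4 = 42; y_lin[5] = 5×1 + 1×3 + 2×1 + 4×4 = 26; y_lin[6] = 1×1 + 2×3 + 4×1 = 11; y_lin[7] = 2×1 + 4×3 = 14; y_lin[8] = 4×1 = 4 → [8, 28, 26, 23, 42, 26, 11, 14, 4]. Circular (length 5): y[0] = 2×4 + 5×1 + 1×3 + 2×1 + 4×4 = 34; y[1] = 2×4 + 5×4 + 1×1 + 2×3 + 4×1 = 39; y[2] = 2×1 + 5×4 + 1×4 + 2×1 + 4×3 = 40; y[3] = 2×3 + 5×1 + 1×4 + 2×4 + 4×1 = 27; y[4] = 2×1 + 5×3 + 1×1 + 2×4 + 4×4 = 42 → [34, 39, 40, 27, 42]

Linear: [8, 28, 26, 23, 42, 26, 11, 14, 4], Circular: [34, 39, 40, 27, 42]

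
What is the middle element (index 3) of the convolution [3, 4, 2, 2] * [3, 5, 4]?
Use y[k] = Σ_i a[i]·b[k-i] at k=3. y[3] = 4×4 + 2×5 + 2×3 = 32

32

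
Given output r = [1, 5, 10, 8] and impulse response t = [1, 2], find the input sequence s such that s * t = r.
Deconvolve r=[1, 5, 10, 8] by t=[1, 2]. Since t[0]=1, solve forward: s[0] = r[0] / 1 = 1; s[1] = (r[1] - 1×2) / 1 = 3; s[2] = (r[2] - 3×2) / 1 = 4. So s = [1, 3, 4]. Check by forward convolution: r[0] = 1×1 = 1; r[1] = 1×2 + 3×1 = 5; r[2] = 3×2 + 4×1 = 10; r[3] = 4×2 = 8

[1, 3, 4]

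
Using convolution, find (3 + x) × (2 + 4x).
Ascending coefficients: a = [3, 1], b = [2, 4]. c[0] = 3×2 = 6; c[1] = 3×4 + 1×2 = 14; c[2] = 1×4 = 4. Result coefficients: [6, 14, 4] → 6 + 14x + 4x^2

6 + 14x + 4x^2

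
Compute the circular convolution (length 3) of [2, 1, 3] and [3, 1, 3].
Use y[k] = Σ_j a[j]·b[(k-j) mod 3]. y[0] = 2×3 + 1×3 + 3×1 = 12; y[1] = 2×1 + 1×3 + 3×3 = 14; y[2] = 2×3 + 1×1 + 3×3 = 16. Result: [12, 14, 16]

[12, 14, 16]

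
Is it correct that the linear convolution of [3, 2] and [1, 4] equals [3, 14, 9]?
Recompute linear convolution of [3, 2] and [1, 4]: y[0] = 3×1 = 3; y[1] = 3×4 + 2×1 = 14; y[2] = 2×4 = 8 → [3, 14, 8]. Compare to given [3, 14, 9]: they differ at index 2: given 9, correct 8, so answer: No

No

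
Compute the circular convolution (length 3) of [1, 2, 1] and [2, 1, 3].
Use y[k] = Σ_j a[j]·b[(k-j) mod 3]. y[0] = 1×2 + 2×3 + 1×1 = 9; y[1] = 1×1 + 2×2 + 1×3 = 8; y[2] = 1×3 + 2×1 + 1×2 = 7. Result: [9, 8, 7]

[9, 8, 7]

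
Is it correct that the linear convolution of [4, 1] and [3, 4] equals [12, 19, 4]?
Recompute linear convolution of [4, 1] and [3, 4]: y[0] = 4×3 = 12; y[1] = 4×4 + 1×3 = 19; y[2] = 1×4 = 4 → [12, 19, 4]. Given [12, 19, 4] matches, so answer: Yes

Yes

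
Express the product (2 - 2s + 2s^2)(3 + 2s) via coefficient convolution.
Ascending coefficients: a = [2, -2, 2], b = [3, 2]. c[0] = 2×3 = 6; c[1] = 2×2 + -2×3 = -2; c[2] = -2×2 + 2×3 = 2; c[3] = 2×2 = 4. Result coefficients: [6, -2, 2, 4] → 6 - 2s + 2s^2 + 4s^3

6 - 2s + 2s^2 + 4s^3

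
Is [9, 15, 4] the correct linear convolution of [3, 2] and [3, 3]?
Recompute linear convolution of [3, 2] and [3, 3]: y[0] = 3×3 = 9; y[1] = 3×3 + 2×3 = 15; y[2] = 2×3 = 6 → [9, 15, 6]. Compare to given [9, 15, 4]: they differ at index 2: given 4, correct 6, so answer: No

No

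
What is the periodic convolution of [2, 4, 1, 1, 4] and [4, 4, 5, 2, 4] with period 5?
Use y[k] = Σ_j x[j]·h[(k-j) mod 5]. y[0] = 2×4 + 4×4 + 1×2 + 1×5 + 4×4 = 47; y[1] = 2×4 + 4×4 + 1×4 + 1×2 + 4×5 = 50; y[2] = 2×5 + 4×4 + 1×4 + 1×4 + 4×2 = 42; y[3] = 2×2 + 4×5 + 1×4 + 1×4 + 4×4 = 48; y[4] = 2×4 + 4×2 + 1×5 + 1×4 + 4×4 = 41. Result: [47, 50, 42, 48, 41]

[47, 50, 42, 48, 41]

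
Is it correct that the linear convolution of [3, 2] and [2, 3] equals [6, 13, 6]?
Recompute linear convolution of [3, 2] and [2, 3]: y[0] = 3×2 = 6; y[1] = 3×3 + 2×2 = 13; y[2] = 2×3 = 6 → [6, 13, 6]. Given [6, 13, 6] matches, so answer: Yes

Yes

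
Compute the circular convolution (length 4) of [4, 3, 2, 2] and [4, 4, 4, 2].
Use y[k] = Σ_j s[j]·t[(k-j) mod 4]. y[0] = 4×4 + 3×2 + 2×4 + 2×4 = 38; y[1] = 4×4 + 3×4 + 2×2 + 2×4 = 40; y[2] = 4×4 + 3×4 + 2×4 + 2×2 = 40; y[3] = 4×2 + 3×4 + 2×4 + 2×4 = 36. Result: [38, 40, 40, 36]

[38, 40, 40, 36]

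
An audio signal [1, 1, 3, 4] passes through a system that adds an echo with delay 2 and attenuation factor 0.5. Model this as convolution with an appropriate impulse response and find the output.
Direct-path + delayed-attenuated-path model → impulse response h = [1, 0, 0.5] (1 at lag 0, 0.5 at lag 2). Output y[n] = x[n] + 0.5·x[n - 2] (with x[n] = 0 outside 0..3): y[0] = 1 + 0.5×0 = 1; y[1] = 1 + 0.5×0 = 1; y[2] = 3 + 0.5×1 = 3.5; y[3] = 4 + 0.5×1 = 4.5; y[4] = 0 + 0.5×3 = 1.5; y[5] = 0 + 0.5×4 = 2.0. So y = [1, 1, 3.5, 4.5, 1.5, 2.0]

[1, 1, 3.5, 4.5, 1.5, 2.0]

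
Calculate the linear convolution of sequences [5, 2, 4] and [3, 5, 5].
y[0] = 5×3 = 15; y[1] = 5×5 + 2×3 = 31; y[2] = 5×5 + 2×5 + 4×3 = 47; y[3] = 2×5 + 4×5 = 30; y[4] = 4×5 = 20

[15, 31, 47, 30, 20]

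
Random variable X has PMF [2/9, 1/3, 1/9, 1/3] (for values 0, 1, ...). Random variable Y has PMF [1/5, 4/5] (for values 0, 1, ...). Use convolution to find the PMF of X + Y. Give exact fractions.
P(X+Y=k) = Σ_i P(X=i)·P(Y=k-i) — a convolution of [2/9, 1/3, 1/9, 1/3] and [1/5, 4/5]. P(X+Y=0) = (2/9)×(1/5) = 2/45; P(X+Y=1) = (2/9)×(4/5) + (1/3)×(1/5) = 8/45 + 1/15 = 11/45; P(X+Y=2) = (1/3)×(4/5) + (1/9)×(1/5) = 4/15 + 1/45 = 13/45; P(X+Y=3) = (1/9)×(4/5) + (1/3)×(1/5) = 4/45 + 1/15 = 7/45; P(X+Y=4) = (1/3)×(4/5) = 4/15. PMF: [2/45, 11/45, 13/45, 7/45, 4/15] (sums to 1 ✓)

[2/45, 11/45, 13/45, 7/45, 4/15]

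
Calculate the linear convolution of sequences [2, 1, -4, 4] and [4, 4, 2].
y[0] = 2×4 = 8; y[1] = 2×4 + 1×4 = 12; y[2] = 2×2 + 1×4 + -4×4 = -8; y[3] = 1×2 + -4×4 + 4×4 = 2; y[4] = -4×2 + 4×4 = 8; y[5] = 4×2 = 8

[8, 12, -8, 2, 8, 8]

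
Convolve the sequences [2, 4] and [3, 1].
y[0] = 2×3 = 6; y[1] = 2×1 + 4×3 = 14; y[2] = 4×1 = 4

[6, 14, 4]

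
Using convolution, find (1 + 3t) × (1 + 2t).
Ascending coefficients: a = [1, 3], b = [1, 2]. c[0] = 1×1 = 1; c[1] = 1×2 + 3×1 = 5; c[2] = 3×2 = 6. Result coefficients: [1, 5, 6] → 1 + 5t + 6t^2

1 + 5t + 6t^2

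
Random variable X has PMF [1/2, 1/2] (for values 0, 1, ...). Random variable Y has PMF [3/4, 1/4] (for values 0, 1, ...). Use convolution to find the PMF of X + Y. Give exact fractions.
P(X+Y=k) = Σ_i P(X=i)·P(Y=k-i) — a convolution of [1/2, 1/2] and [3/4, 1/4]. P(X+Y=0) = (1/2)×(3/4) = 3/8; P(X+Y=1) = (1/2)×(1/4) + (1/2)×(3/4) = 1/8 + 3/8 = 1/2; P(X+Y=2) = (1/2)×(1/4) = 1/8. PMF: [3/8, 1/2, 1/8] (sums to 1 ✓)

[3/8, 1/2, 1/8]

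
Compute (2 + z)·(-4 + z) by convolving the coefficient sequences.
Ascending coefficients: a = [2, 1], b = [-4, 1]. c[0] = 2×-4 = -8; c[1] = 2×1 + 1×-4 = -2; c[2] = 1×1 = 1. Result coefficients: [-8, -2, 1] → -8 - 2z + z^2

-8 - 2z + z^2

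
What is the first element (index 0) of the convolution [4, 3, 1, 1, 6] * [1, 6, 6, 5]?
Use y[k] = Σ_i a[i]·b[k-i] at k=0. y[0] = 4×1 = 4

4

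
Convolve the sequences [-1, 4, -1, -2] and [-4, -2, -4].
y[0] = -1×-4 = 4; y[1] = -1×-2 + 4×-4 = -14; y[2] = -1×-4 + 4×-2 + -1×-4 = 0; y[3] = 4×-4 + -1×-2 + -2×-4 = -6; y[4] = -1×-4 + -2×-2 = 8; y[5] = -2×-4 = 8

[4, -14, 0, -6, 8, 8]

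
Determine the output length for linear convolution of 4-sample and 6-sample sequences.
Linear/full convolution length: m + n - 1 = 4 + 6 - 1 = 9

9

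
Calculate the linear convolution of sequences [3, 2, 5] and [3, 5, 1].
y[0] = 3×3 = 9; y[1] = 3×5 + 2×3 = 21; y[2] = 3×1 + 2×5 + 5×3 = 28; y[3] = 2×1 + 5×5 = 27; y[4] = 5×1 = 5

[9, 21, 28, 27, 5]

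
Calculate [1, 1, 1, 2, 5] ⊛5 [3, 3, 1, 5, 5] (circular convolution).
Use y[k] = Σ_j s[j]·t[(k-j) mod 5]. y[0] = 1×3 + 1×5 + 1×5 + 2×1 + 5×3 = 30; y[1] = 1×3 + 1×3 + 1×5 + 2×5 + 5×1 = 26; y[2] = 1×1 + 1×3 + 1×3 + 2×5 + 5×5 = 42; y[3] = 1×5 + 1×1 + 1×3 + 2×3 + 5×5 = 40; y[4] = 1×5 + 1×5 + 1×1 + 2×3 + 5×3 = 32. Result: [30, 26, 42, 40, 32]

[30, 26, 42, 40, 32]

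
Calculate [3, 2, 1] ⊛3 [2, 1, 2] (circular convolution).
Use y[k] = Σ_j s[j]·t[(k-j) mod 3]. y[0] = 3×2 + 2×2 + 1×1 = 11; y[1] = 3×1 + 2×2 + 1×2 = 9; y[2] = 3×2 + 2×1 + 1×2 = 10. Result: [11, 9, 10]

[11, 9, 10]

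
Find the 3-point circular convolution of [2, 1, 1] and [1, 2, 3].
Use y[k] = Σ_j u[j]·v[(k-j) mod 3]. y[0] = 2×1 + 1×3 + 1×2 = 7; y[1] = 2×2 + 1×1 + 1×3 = 8; y[2] = 2×3 + 1×2 + 1×1 = 9. Result: [7, 8, 9]

[7, 8, 9]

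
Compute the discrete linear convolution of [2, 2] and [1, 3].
y[0] = 2×1 = 2; y[1] = 2×3 + 2×1 = 8; y[2] = 2×3 = 6

[2, 8, 6]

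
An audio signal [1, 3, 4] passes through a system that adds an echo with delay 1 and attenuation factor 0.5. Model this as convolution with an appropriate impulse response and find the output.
Direct-path + delayed-attenuated-path model → impulse response h = [1, 0.5] (1 at lag 0, 0.5 at lag 1). Output y[n] = x[n] + 0.5·x[n - 1] (with x[n] = 0 outside 0..2): y[0] = 1 + 0.5×0 = 1; y[1] = 3 + 0.5×1 = 3.5; y[2] = 4 + 0.5×3 = 5.5; y[3] = 0 + 0.5×4 = 2.0. So y = [1, 3.5, 5.5, 2.0]

[1, 3.5, 5.5, 2.0]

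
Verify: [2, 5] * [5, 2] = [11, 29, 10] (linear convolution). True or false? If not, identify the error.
Recompute linear convolution of [2, 5] and [5, 2]: y[0] = 2×5 = 10; y[1] = 2×2 + 5×5 = 29; y[2] = 5×2 = 10 → [10, 29, 10]. Compare to given [11, 29, 10]: they differ at index 0: given 11, correct 10, so answer: No

No. Error at index 0: given 11, correct 10.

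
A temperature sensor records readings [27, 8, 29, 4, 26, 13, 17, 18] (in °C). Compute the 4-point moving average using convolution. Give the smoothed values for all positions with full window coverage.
4-point moving average kernel = [1, 1, 1, 1]. Apply in 'valid' mode (full window coverage): avg[0] = (27 + 8 + 29 + 4) / 4 = 17.0; avg[1] = (8 + 29 + 4 + 26) / 4 = 16.75; avg[2] = (29 + 4 + 26 + 13) / 4 = 18.0; avg[3] = (4 + 26 + 13 + 17) / 4 = 15.0; avg[4] = (26 + 13 + 17 + 18) / 4 = 18.5. Smoothed values: [17.0, 16.75, 18.0, 15.0, 18.5]

[17.0, 16.75, 18.0, 15.0, 18.5]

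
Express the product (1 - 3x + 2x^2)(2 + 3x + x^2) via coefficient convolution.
Ascending coefficients: a = [1, -3, 2], b = [2, 3, 1]. c[0] = 1×2 = 2; c[1] = 1×3 + -3×2 = -3; c[2] = 1×1 + -3×3 + 2×2 = -4; c[3] = -3×1 + 2×3 = 3; c[4] = 2×1 = 2. Result coefficients: [2, -3, -4, 3, 2] → 2 - 3x - 4x^2 + 3x^3 + 2x^4

2 - 3x - 4x^2 + 3x^3 + 2x^4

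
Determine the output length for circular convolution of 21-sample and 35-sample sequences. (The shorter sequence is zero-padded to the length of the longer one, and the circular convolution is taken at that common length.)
Circular convolution (zero-padding the shorter input) has length max(m, n) = max(21, 35) = 35

35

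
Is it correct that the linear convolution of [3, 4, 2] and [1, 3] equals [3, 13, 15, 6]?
Recompute linear convolution of [3, 4, 2] and [1, 3]: y[0] = 3×1 = 3; y[1] = 3×3 + 4×1 = 13; y[2] = 4×3 + 2×1 = 14; y[3] = 2×3 = 6 → [3, 13, 14, 6]. Compare to given [3, 13, 15, 6]: they differ at index 2: given 15, correct 14, so answer: No

No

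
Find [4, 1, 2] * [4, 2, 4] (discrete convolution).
y[0] = 4×4 = 16; y[1] = 4×2 + 1×4 = 12; y[2] = 4×4 + 1×2 + 2×4 = 26; y[3] = 1×4 + 2×2 = 8; y[4] = 2×4 = 8

[16, 12, 26, 8, 8]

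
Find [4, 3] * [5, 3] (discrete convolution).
y[0] = 4×5 = 20; y[1] = 4×3 + 3×5 = 27; y[2] = 3×3 = 9

[20, 27, 9]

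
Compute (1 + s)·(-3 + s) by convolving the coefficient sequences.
Ascending coefficients: a = [1, 1], b = [-3, 1]. c[0] = 1×-3 = -3; c[1] = 1×1 + 1×-3 = -2; c[2] = 1×1 = 1. Result coefficients: [-3, -2, 1] → -3 - 2s + s^2

-3 - 2s + s^2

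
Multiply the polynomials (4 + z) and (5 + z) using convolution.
Ascending coefficients: a = [4, 1], b = [5, 1]. c[0] = 4×5 = 20; c[1] = 4×1 + 1×5 = 9; c[2] = 1×1 = 1. Result coefficients: [20, 9, 1] → 20 + 9z + z^2

20 + 9z + z^2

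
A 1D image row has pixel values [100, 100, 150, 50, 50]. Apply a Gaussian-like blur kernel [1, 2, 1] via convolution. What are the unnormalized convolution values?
Convolve image row [100, 100, 150, 50, 50] with kernel [1, 2, 1]: y[0] = 100×1 = 100; y[1] = 100×2 + 100×1 = 300; y[2] = 100×1 + 100×2 + 150×1 = 450; y[3] = 100×1 + 150×2 + 50×1 = 450; y[4] = 150×1 + 50×2 + 50×1 = 300; y[5] = 50×1 + 50×2 = 150; y[6] = 50×1 = 50 → [100, 300, 450, 450, 300, 150, 50]. Normalization factor = sum(kernel) = 4.

[100, 300, 450, 450, 300, 150, 50]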